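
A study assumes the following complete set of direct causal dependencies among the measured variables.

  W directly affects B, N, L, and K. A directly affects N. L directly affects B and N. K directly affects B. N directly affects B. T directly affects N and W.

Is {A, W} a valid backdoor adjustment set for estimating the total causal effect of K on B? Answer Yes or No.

Yes

Backdoor paths from K to B (paths whose first edge points into K):
  P1: K <- W <- T -> N <- L -> B
  P2: K <- W <- T -> N -> B
  P3: K <- W -> L -> N -> B
  P4: K <- W -> L -> B
  P5: K <- W -> N <- L -> B
  P6: K <- W -> N -> B
  P7: K <- W -> B
Condition 1 (no descendant of K in the set): holds — descendants of K are {B}; none are in {A, W}.
Condition 2 (every backdoor path blocked by {A, W}):
  P1: blocked at chain node W ∈ conditioning set.
  P2: blocked at chain node W ∈ conditioning set.
  P3: blocked at fork node W ∈ conditioning set.
  P4: blocked at fork node W ∈ conditioning set.
  P5: blocked at fork node W ∈ conditioning set.
  P6: blocked at fork node W ∈ conditioning set.
  P7: blocked at fork node W ∈ conditioning set.
{A, W} satisfies the backdoor criterion.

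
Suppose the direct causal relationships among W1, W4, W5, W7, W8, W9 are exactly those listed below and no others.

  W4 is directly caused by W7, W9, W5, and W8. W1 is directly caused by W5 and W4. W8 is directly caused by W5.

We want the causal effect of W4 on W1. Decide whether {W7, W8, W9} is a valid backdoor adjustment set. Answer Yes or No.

No

Backdoor paths from W4 to W1 (paths whose first edge points into W4):
  P1: W4 <- W5 -> W1
  P2: W4 <- W8 <- W5 -> W1
Condition 1 (no descendant of W4 in the set): holds — descendants of W4 are {W1}; none are in {W7, W8, W9}.
Condition 2 (every backdoor path blocked by {W7, W8, W9}):
  P1: open — no interior node is in the conditioning set.
  P2: blocked at chain node W8 ∈ conditioning set.
{W7, W8, W9} does not satisfy the backdoor criterion.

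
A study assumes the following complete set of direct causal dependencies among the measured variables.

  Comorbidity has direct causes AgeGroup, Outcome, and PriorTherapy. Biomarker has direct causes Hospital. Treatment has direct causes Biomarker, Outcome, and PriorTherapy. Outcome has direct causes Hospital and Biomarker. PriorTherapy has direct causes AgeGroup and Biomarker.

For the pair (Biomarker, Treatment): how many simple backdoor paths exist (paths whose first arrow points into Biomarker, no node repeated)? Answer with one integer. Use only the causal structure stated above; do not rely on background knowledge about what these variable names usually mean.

A backdoor path from Biomarker to Treatment is any simple undirected path whose first edge points into Biomarker (i.e. leaves Biomarker via a parent).
Parents of Biomarker: {Hospital}.
Enumerating:
  P1: Biomarker <- Hospital -> Outcome -> Treatment
  P2: Biomarker <- Hospital -> Outcome -> Comorbidity <- AgeGroup -> PriorTherapy -> Treatment
  P3: Biomarker <- Hospital -> Outcome -> Comorbidity <- PriorTherapy -> Treatment
That exhausts the simple backdoor paths. Count: 3.

3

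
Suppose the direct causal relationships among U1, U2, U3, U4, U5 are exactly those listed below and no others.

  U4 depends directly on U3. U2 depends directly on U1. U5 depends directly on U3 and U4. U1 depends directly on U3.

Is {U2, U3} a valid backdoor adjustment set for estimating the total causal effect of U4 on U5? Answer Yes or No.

Backdoor paths from U4 to U5 (paths whose first edge points into U4):
  P1: U4 <- U3 -> U5
Condition 1 (no descendant of U4 in the set): holds — descendants of U4 are {U5}; none are in {U2, U3}.
Condition 2 (every backdoor path blocked by {U2, U3}):
  P1: blocked at fork node U3 ∈ conditioning set.
{U2, U3} satisfies the backdoor criterion.

Yes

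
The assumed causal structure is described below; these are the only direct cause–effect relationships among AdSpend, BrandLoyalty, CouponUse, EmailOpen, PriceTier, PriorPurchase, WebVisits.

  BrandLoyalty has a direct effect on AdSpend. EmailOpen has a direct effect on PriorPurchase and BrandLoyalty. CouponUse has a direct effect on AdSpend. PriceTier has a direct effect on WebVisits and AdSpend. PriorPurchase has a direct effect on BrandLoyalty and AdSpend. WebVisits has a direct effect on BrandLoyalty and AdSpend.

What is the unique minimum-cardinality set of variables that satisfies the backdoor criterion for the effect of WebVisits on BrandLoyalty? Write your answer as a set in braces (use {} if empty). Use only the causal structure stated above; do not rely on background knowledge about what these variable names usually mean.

Variables eligible for adjustment (non-descendants of WebVisits, excluding WebVisits and BrandLoyalty): {CouponUse, EmailOpen, PriceTier, PriorPurchase}.
Backdoor paths from WebVisits to BrandLoyalty:
  P1: WebVisits <- PriceTier -> AdSpend <- PriorPurchase <- EmailOpen -> BrandLoyalty
  P2: WebVisits <- PriceTier -> AdSpend <- PriorPurchase -> BrandLoyalty
  P3: WebVisits <- PriceTier -> AdSpend <- BrandLoyalty
Each backdoor path contains an unconditioned collider, so every path is already blocked with the empty conditioning set:
  P1: blocked at collider AdSpend (neither it nor any descendant is in the conditioning set).
  P2: blocked at collider AdSpend (neither it nor any descendant is in the conditioning set).
  P3: blocked at collider AdSpend (neither it nor any descendant is in the conditioning set).
The empty set is therefore the unique smallest valid set.

{}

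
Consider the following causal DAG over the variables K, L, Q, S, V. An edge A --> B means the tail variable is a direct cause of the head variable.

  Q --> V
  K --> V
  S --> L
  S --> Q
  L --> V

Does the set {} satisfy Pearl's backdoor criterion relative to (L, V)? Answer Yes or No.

No

Backdoor paths from L to V (paths whose first edge points into L):
  P1: L <- S -> Q -> V
Condition 1 (no descendant of L in the set): holds — descendants of L are {V}; none are in {}.
Condition 2 (every backdoor path blocked by {}):
  P1: open — no interior node is in the conditioning set.
{} does not satisfy the backdoor criterion.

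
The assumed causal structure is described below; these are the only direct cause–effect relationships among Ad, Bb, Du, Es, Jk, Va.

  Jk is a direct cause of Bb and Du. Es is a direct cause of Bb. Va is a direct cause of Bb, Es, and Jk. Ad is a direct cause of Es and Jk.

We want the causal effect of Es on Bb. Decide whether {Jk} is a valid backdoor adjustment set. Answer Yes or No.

No

Backdoor paths from Es to Bb (paths whose first edge points into Es):
  P1: Es <- Ad -> Jk <- Va -> Bb
  P2: Es <- Ad -> Jk -> Bb
  P3: Es <- Va -> Jk -> Bb
  P4: Es <- Va -> Bb
Condition 1 (no descendant of Es in the set): holds — descendants of Es are {Bb}; none are in {Jk}.
Condition 2 (every backdoor path blocked by {Jk}):
  P1: open — collider(s) Jk are conditioned on (or have a conditioned descendant) and no non-collider on the path is in the set.
  P2: blocked at chain node Jk ∈ conditioning set.
  P3: blocked at chain node Jk ∈ conditioning set.
  P4: open — no interior node is in the conditioning set.
{Jk} does not satisfy the backdoor criterion.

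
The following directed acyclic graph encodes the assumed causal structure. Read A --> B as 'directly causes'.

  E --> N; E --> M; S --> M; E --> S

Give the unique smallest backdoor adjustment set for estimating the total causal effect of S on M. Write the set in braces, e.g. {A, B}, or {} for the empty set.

{E}

Variables eligible for adjustment (non-descendants of S, excluding S and M): {E, N}.
Backdoor paths from S to M:
  P1: S <- E -> M
The empty set is not sufficient: P1 (S <- E -> M) has no collider blocking it and no conditioned non-collider, so it is open.
Try {E}:
  P1: blocked at fork node E ∈ conditioning set.
{E} contains no descendant of S and blocks every backdoor path.
No other singleton works — e.g. {N} leaves P1 open — so {E} is the unique smallest valid adjustment set.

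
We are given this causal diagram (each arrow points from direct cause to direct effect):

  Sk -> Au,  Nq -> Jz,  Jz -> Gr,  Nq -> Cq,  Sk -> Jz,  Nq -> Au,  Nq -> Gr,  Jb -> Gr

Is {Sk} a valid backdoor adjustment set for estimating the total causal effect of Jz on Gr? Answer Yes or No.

No

Backdoor paths from Jz to Gr (paths whose first edge points into Jz):
  P1: Jz <- Nq -> Gr
  P2: Jz <- Sk -> Au <- Nq -> Gr
Condition 1 (no descendant of Jz in the set): holds — descendants of Jz are {Gr}; none are in {Sk}.
Condition 2 (every backdoor path blocked by {Sk}):
  P1: open — no interior node is in the conditioning set.
  P2: blocked at fork node Sk ∈ conditioning set.
{Sk} does not satisfy the backdoor criterion.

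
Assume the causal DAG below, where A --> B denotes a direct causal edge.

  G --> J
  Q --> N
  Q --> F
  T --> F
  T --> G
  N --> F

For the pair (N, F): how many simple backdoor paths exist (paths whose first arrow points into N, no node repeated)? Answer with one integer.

1

A backdoor path from N to F is any simple undirected path whose first edge points into N (i.e. leaves N via a parent).
Parents of N: {Q}.
Enumerating:
  P1: N <- Q -> F
That exhausts the simple backdoor paths. Count: 1.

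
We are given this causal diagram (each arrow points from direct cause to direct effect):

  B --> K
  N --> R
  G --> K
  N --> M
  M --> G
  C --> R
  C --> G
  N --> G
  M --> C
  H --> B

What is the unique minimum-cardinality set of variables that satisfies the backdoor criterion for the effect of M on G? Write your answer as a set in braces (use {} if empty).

{N}

Variables eligible for adjustment (non-descendants of M, excluding M and G): {B, H, N}.
Backdoor paths from M to G:
  P1: M <- N -> G
  P2: M <- N -> R <- C -> G
The empty set is not sufficient: P1 (M <- N -> G) has no collider blocking it and no conditioned non-collider, so it is open.
Try {N}:
  P1: blocked at fork node N ∈ conditioning set.
  P2: blocked at fork node N ∈ conditioning set.
{N} contains no descendant of M and blocks every backdoor path.
No other singleton works — e.g. {H} leaves P1 open — so {N} is the unique smallest valid adjustment set.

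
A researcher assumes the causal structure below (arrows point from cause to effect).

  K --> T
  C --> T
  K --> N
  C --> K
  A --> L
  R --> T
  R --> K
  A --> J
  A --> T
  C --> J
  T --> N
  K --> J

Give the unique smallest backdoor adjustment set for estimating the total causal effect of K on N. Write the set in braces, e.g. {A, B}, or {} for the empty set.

Variables eligible for adjustment (non-descendants of K, excluding K and N): {A, C, L, R}.
Backdoor paths from K to N:
  P1: K <- C -> J <- A -> T -> N
  P2: K <- C -> T -> N
  P3: K <- R -> T -> N
The empty set is not sufficient: P2 (K <- C -> T -> N) has no collider blocking it and no conditioned non-collider, so it is open.
Try {C, R}:
  P1: blocked at fork node C ∈ conditioning set.
  P2: blocked at fork node C ∈ conditioning set.
  P3: blocked at fork node R ∈ conditioning set.
{C, R} contains no descendant of K and blocks every backdoor path.
Every element of {C, R} is needed (dropping C leaves P2 open; dropping R leaves P3 open), so no proper subset is valid.
Among all size-2 subsets of the eligible variables, only {C, R} blocks every backdoor path, so it is the unique smallest valid adjustment set.

{C, R}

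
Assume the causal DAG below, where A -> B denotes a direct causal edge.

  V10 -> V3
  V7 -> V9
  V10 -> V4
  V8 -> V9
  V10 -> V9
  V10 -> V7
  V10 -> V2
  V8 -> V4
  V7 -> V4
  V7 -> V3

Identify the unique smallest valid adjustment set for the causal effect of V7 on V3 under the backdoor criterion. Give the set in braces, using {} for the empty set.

Variables eligible for adjustment (non-descendants of V7, excluding V7 and V3): {V10, V2, V8}.
Backdoor paths from V7 to V3:
  P1: V7 <- V10 -> V3
The empty set is not sufficient: P1 (V7 <- V10 -> V3) has no collider blocking it and no conditioned non-collider, so it is open.
Try {V10}:
  P1: blocked at fork node V10 ∈ conditioning set.
{V10} contains no descendant of V7 and blocks every backdoor path.
No other singleton works — e.g. {V8} leaves P1 open — so {V10} is the unique smallest valid adjustment set.

{V10}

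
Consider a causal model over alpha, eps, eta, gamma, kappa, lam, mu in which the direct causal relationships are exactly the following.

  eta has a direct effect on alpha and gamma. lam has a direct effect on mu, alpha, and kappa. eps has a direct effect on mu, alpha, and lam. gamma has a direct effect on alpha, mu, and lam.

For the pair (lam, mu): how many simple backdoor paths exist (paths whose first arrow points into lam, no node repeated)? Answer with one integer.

A backdoor path from lam to mu is any simple undirected path whose first edge points into lam (i.e. leaves lam via a parent).
Parents of lam: {eps, gamma}.
Enumerating:
  P1: lam <- eps -> mu
  P2: lam <- eps -> alpha <- eta -> gamma -> mu
  P3: lam <- eps -> alpha <- gamma -> mu
  P4: lam <- gamma <- eta -> alpha <- eps -> mu
  P5: lam <- gamma -> mu
  P6: lam <- gamma -> alpha <- eps -> mu
That exhausts the simple backdoor paths. Count: 6.

6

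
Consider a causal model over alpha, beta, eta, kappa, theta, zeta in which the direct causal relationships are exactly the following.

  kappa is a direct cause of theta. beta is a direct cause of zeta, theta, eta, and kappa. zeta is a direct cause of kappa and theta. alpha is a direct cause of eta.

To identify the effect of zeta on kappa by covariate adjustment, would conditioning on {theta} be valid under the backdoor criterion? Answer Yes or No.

No

Backdoor paths from zeta to kappa (paths whose first edge points into zeta):
  P1: zeta <- beta -> kappa
  P2: zeta <- beta -> theta <- kappa
Condition 1 (no descendant of zeta in the set): FAILS — theta is a descendant of zeta.
Condition 2 (every backdoor path blocked by {theta}):
  P1: open — no interior node is in the conditioning set.
  P2: open — collider(s) theta are conditioned on (or have a conditioned descendant) and no non-collider on the path is in the set.
{theta} does not satisfy the backdoor criterion.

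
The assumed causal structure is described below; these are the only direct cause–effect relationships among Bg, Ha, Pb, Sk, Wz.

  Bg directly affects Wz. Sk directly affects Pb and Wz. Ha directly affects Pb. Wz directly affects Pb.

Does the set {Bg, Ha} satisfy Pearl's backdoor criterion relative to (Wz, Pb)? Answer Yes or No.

Backdoor paths from Wz to Pb (paths whose first edge points into Wz):
  P1: Wz <- Sk -> Pb
Condition 1 (no descendant of Wz in the set): holds — descendants of Wz are {Pb}; none are in {Bg, Ha}.
Condition 2 (every backdoor path blocked by {Bg, Ha}):
  P1: open — no interior node is in the conditioning set.
{Bg, Ha} does not satisfy the backdoor criterion.

No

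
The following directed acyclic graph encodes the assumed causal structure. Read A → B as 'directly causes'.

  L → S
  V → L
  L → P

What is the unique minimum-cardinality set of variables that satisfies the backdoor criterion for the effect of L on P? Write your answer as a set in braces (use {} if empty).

{}

Variables eligible for adjustment (non-descendants of L, excluding L and P): {V}.
Backdoor paths from L to P:
  (none)
With no backdoor paths the empty set already satisfies the criterion, and it is trivially minimal.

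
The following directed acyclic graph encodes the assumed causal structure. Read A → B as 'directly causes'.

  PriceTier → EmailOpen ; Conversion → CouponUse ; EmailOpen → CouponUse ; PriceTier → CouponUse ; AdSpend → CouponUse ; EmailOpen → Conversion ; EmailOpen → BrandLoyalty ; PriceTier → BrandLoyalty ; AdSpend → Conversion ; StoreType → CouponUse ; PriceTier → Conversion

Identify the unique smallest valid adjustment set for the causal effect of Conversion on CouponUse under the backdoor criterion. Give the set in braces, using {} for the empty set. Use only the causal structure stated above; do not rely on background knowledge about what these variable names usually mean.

{AdSpend, EmailOpen, PriceTier}

Variables eligible for adjustment (non-descendants of Conversion, excluding Conversion and CouponUse): {AdSpend, BrandLoyalty, EmailOpen, PriceTier, StoreType}.
Backdoor paths from Conversion to CouponUse:
  P1: Conversion <- AdSpend -> CouponUse
  P2: Conversion <- PriceTier -> EmailOpen -> CouponUse
  P3: Conversion <- PriceTier -> BrandLoyalty <- EmailOpen -> CouponUse
  P4: Conversion <- PriceTier -> CouponUse
  P5: Conversion <- EmailOpen <- PriceTier -> CouponUse
  P6: Conversion <- EmailOpen -> BrandLoyalty <- PriceTier -> CouponUse
  P7: Conversion <- EmailOpen -> CouponUse
The empty set is not sufficient: P1 (Conversion <- AdSpend -> CouponUse) has no collider blocking it and no conditioned non-collider, so it is open.
Try {AdSpend, EmailOpen, PriceTier}:
  P1: blocked at fork node AdSpend ∈ conditioning set.
  P2: blocked at fork node PriceTier ∈ conditioning set.
  P3: blocked at fork node PriceTier ∈ conditioning set.
  P4: blocked at fork node PriceTier ∈ conditioning set.
  P5: blocked at chain node EmailOpen ∈ conditioning set.
  P6: blocked at fork node EmailOpen ∈ conditioning set.
  P7: blocked at fork node EmailOpen ∈ conditioning set.
{AdSpend, EmailOpen, PriceTier} contains no descendant of Conversion and blocks every backdoor path.
Every element of {AdSpend, EmailOpen, PriceTier} is needed (dropping AdSpend leaves P1 open; dropping EmailOpen leaves P7 open; dropping PriceTier leaves P4 open), so no proper subset is valid.
Among all size-3 subsets of the eligible variables, only {AdSpend, EmailOpen, PriceTier} blocks every backdoor path, so it is the unique smallest valid adjustment set.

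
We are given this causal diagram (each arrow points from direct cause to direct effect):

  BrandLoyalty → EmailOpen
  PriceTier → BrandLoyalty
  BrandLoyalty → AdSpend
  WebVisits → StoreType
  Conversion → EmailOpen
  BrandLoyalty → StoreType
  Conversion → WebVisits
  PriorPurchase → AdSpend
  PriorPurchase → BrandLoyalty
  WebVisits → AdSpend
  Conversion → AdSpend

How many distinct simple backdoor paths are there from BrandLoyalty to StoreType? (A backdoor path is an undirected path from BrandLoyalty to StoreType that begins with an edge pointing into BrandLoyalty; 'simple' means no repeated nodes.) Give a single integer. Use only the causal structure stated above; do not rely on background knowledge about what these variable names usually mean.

A backdoor path from BrandLoyalty to StoreType is any simple undirected path whose first edge points into BrandLoyalty (i.e. leaves BrandLoyalty via a parent).
Parents of BrandLoyalty: {PriceTier, PriorPurchase}.
Enumerating:
  P1: BrandLoyalty <- PriorPurchase -> AdSpend <- Conversion -> WebVisits -> StoreType
  P2: BrandLoyalty <- PriorPurchase -> AdSpend <- WebVisits -> StoreType
That exhausts the simple backdoor paths. Count: 2.

2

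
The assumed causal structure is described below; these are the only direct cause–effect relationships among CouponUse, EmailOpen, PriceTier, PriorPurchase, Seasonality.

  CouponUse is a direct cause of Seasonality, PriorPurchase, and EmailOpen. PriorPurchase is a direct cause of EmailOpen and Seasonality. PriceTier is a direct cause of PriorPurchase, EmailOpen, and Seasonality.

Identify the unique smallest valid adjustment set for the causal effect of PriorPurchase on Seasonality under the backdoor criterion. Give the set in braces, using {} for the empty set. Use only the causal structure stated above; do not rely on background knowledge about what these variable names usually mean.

{CouponUse, PriceTier}

Variables eligible for adjustment (non-descendants of PriorPurchase, excluding PriorPurchase and Seasonality): {CouponUse, PriceTier}.
Backdoor paths from PriorPurchase to Seasonality:
  P1: PriorPurchase <- PriceTier -> Seasonality
  P2: PriorPurchase <- PriceTier -> EmailOpen <- CouponUse -> Seasonality
  P3: PriorPurchase <- CouponUse -> Seasonality
  P4: PriorPurchase <- CouponUse -> EmailOpen <- PriceTier -> Seasonality
The empty set is not sufficient: P1 (PriorPurchase <- PriceTier -> Seasonality) has no collider blocking it and no conditioned non-collider, so it is open.
Try {CouponUse, PriceTier}:
  P1: blocked at fork node PriceTier ∈ conditioning set.
  P2: blocked at fork node PriceTier ∈ conditioning set.
  P3: blocked at fork node CouponUse ∈ conditioning set.
  P4: blocked at fork node CouponUse ∈ conditioning set.
{CouponUse, PriceTier} contains no descendant of PriorPurchase and blocks every backdoor path.
Every element of {CouponUse, PriceTier} is needed (dropping CouponUse leaves P3 open; dropping PriceTier leaves P1 open), so no proper subset is valid.
Among all size-2 subsets of the eligible variables, only {CouponUse, PriceTier} blocks every backdoor path, so it is the unique smallest valid adjustment set.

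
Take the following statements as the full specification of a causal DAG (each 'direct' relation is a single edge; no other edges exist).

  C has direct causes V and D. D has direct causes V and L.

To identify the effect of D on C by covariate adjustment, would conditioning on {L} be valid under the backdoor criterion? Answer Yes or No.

No

Backdoor paths from D to C (paths whose first edge points into D):
  P1: D <- V -> C
Condition 1 (no descendant of D in the set): holds — descendants of D are {C}; none are in {L}.
Condition 2 (every backdoor path blocked by {L}):
  P1: open — no interior node is in the conditioning set.
{L} does not satisfy the backdoor criterion.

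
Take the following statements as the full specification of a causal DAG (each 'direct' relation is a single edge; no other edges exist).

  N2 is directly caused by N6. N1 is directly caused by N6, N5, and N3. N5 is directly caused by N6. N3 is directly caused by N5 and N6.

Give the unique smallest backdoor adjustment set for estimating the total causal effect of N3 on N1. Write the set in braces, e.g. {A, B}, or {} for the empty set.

Variables eligible for adjustment (non-descendants of N3, excluding N3 and N1): {N2, N5, N6}.
Backdoor paths from N3 to N1:
  P1: N3 <- N6 -> N5 -> N1
  P2: N3 <- N6 -> N1
  P3: N3 <- N5 <- N6 -> N1
  P4: N3 <- N5 -> N1
The empty set is not sufficient: P1 (N3 <- N6 -> N5 -> N1) has no collider blocking it and no conditioned non-collider, so it is open.
Try {N5, N6}:
  P1: blocked at fork node N6 ∈ conditioning set.
  P2: blocked at fork node N6 ∈ conditioning set.
  P3: blocked at chain node N5 ∈ conditioning set.
  P4: blocked at fork node N5 ∈ conditioning set.
{N5, N6} contains no descendant of N3 and blocks every backdoor path.
Every element of {N5, N6} is needed (dropping N5 leaves P4 open; dropping N6 leaves P2 open), so no proper subset is valid.
Among all size-2 subsets of the eligible variables, only {N5, N6} blocks every backdoor path, so it is the unique smallest valid adjustment set.

{N5, N6}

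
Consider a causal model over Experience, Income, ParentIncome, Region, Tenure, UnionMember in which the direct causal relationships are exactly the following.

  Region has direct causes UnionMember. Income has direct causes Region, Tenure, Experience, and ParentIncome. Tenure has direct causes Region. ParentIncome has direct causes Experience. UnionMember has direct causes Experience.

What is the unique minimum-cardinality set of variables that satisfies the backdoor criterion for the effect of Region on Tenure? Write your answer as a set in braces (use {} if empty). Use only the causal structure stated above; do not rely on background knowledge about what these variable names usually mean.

{}

Variables eligible for adjustment (non-descendants of Region, excluding Region and Tenure): {Experience, ParentIncome, UnionMember}.
Backdoor paths from Region to Tenure:
  P1: Region <- UnionMember <- Experience -> ParentIncome -> Income <- Tenure
  P2: Region <- UnionMember <- Experience -> Income <- Tenure
Each backdoor path contains an unconditioned collider, so every path is already blocked with the empty conditioning set:
  P1: blocked at collider Income (neither it nor any descendant is in the conditioning set).
  P2: blocked at collider Income (neither it nor any descendant is in the conditioning set).
The empty set is therefore the unique smallest valid set.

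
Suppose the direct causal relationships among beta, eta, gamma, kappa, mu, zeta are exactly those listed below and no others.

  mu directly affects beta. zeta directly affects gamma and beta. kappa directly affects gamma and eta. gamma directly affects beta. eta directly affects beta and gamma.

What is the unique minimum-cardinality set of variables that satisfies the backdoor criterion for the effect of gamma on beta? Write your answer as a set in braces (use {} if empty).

{eta, zeta}

Variables eligible for adjustment (non-descendants of gamma, excluding gamma and beta): {eta, kappa, mu, zeta}.
Backdoor paths from gamma to beta:
  P1: gamma <- kappa -> eta -> beta
  P2: gamma <- eta -> beta
  P3: gamma <- zeta -> beta
The empty set is not sufficient: P1 (gamma <- kappa -> eta -> beta) has no collider blocking it and no conditioned non-collider, so it is open.
Try {eta, zeta}:
  P1: blocked at chain node eta ∈ conditioning set.
  P2: blocked at fork node eta ∈ conditioning set.
  P3: blocked at fork node zeta ∈ conditioning set.
{eta, zeta} contains no descendant of gamma and blocks every backdoor path.
Every element of {eta, zeta} is needed (dropping eta leaves P1 open; dropping zeta leaves P3 open), so no proper subset is valid.
Among all size-2 subsets of the eligible variables, only {eta, zeta} blocks every backdoor path, so it is the unique smallest valid adjustment set.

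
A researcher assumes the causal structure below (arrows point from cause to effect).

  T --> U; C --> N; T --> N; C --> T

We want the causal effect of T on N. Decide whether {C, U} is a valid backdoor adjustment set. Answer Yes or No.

Backdoor paths from T to N (paths whose first edge points into T):
  P1: T <- C -> N
Condition 1 (no descendant of T in the set): FAILS — U is a descendant of T.
Condition 2 (every backdoor path blocked by {C, U}):
  P1: blocked at fork node C ∈ conditioning set.
{C, U} does not satisfy the backdoor criterion.

No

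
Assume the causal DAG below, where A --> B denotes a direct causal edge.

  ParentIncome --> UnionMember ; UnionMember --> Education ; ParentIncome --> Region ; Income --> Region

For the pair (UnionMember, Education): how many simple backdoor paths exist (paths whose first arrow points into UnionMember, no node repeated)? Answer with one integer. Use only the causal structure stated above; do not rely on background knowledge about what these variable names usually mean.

0

A backdoor path from UnionMember to Education is any simple undirected path whose first edge points into UnionMember (i.e. leaves UnionMember via a parent).
Parents of UnionMember: {ParentIncome}.
No simple path from any parent of UnionMember reaches Education without revisiting UnionMember, so there are no backdoor paths.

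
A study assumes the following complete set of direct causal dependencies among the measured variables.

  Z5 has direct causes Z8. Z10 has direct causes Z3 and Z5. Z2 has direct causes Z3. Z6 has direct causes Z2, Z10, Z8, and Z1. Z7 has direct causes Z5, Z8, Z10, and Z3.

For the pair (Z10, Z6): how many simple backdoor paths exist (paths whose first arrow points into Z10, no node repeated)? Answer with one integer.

A backdoor path from Z10 to Z6 is any simple undirected path whose first edge points into Z10 (i.e. leaves Z10 via a parent).
Parents of Z10: {Z3, Z5}.
Enumerating:
  P1: Z10 <- Z5 <- Z8 -> Z7 <- Z3 -> Z2 -> Z6
  P2: Z10 <- Z5 <- Z8 -> Z6
  P3: Z10 <- Z5 -> Z7 <- Z8 -> Z6
  P4: Z10 <- Z5 -> Z7 <- Z3 -> Z2 -> Z6
  P5: Z10 <- Z3 -> Z2 -> Z6
  P6: Z10 <- Z3 -> Z7 <- Z8 -> Z6
  P7: Z10 <- Z3 -> Z7 <- Z5 <- Z8 -> Z6
That exhausts the simple backdoor paths. Count: 7.

7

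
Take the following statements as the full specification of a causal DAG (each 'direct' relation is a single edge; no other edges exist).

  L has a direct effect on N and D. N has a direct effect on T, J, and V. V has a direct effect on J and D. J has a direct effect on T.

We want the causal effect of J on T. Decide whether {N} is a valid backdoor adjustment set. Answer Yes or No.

Backdoor paths from J to T (paths whose first edge points into J):
  P1: J <- N -> T
  P2: J <- V <- N -> T
  P3: J <- V -> D <- L -> N -> T
Condition 1 (no descendant of J in the set): holds — descendants of J are {T}; none are in {N}.
Condition 2 (every backdoor path blocked by {N}):
  P1: blocked at fork node N ∈ conditioning set.
  P2: blocked at fork node N ∈ conditioning set.
  P3: blocked at collider D (neither it nor any descendant is in the conditioning set).
{N} satisfies the backdoor criterion.

Yes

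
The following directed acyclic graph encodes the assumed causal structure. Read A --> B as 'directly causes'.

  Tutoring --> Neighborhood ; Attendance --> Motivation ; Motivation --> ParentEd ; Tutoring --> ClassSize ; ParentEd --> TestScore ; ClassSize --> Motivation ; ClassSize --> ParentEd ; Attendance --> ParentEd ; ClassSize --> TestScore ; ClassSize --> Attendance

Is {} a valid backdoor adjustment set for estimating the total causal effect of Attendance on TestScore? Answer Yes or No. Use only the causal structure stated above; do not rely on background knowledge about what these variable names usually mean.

No

Backdoor paths from Attendance to TestScore (paths whose first edge points into Attendance):
  P1: Attendance <- ClassSize -> Motivation -> ParentEd -> TestScore
  P2: Attendance <- ClassSize -> ParentEd -> TestScore
  P3: Attendance <- ClassSize -> TestScore
Condition 1 (no descendant of Attendance in the set): holds — descendants of Attendance are {Motivation, ParentEd, TestScore}; none are in {}.
Condition 2 (every backdoor path blocked by {}):
  P1: open — no interior node is in the conditioning set.
  P2: open — no interior node is in the conditioning set.
  P3: open — no interior node is in the conditioning set.
{} does not satisfy the backdoor criterion.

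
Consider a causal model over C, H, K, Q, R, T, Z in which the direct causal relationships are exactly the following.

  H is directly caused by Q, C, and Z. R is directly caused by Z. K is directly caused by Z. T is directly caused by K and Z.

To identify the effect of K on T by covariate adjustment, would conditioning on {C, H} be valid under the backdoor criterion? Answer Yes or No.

Backdoor paths from K to T (paths whose first edge points into K):
  P1: K <- Z -> T
Condition 1 (no descendant of K in the set): holds — descendants of K are {T}; none are in {C, H}.
Condition 2 (every backdoor path blocked by {C, H}):
  P1: open — no interior node is in the conditioning set.
{C, H} does not satisfy the backdoor criterion.

No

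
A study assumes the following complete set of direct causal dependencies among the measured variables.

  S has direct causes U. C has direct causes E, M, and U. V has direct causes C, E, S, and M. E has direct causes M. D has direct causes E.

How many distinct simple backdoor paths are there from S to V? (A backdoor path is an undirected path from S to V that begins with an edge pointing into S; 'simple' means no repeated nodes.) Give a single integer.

A backdoor path from S to V is any simple undirected path whose first edge points into S (i.e. leaves S via a parent).
Parents of S: {U}.
Enumerating:
  P1: S <- U -> C <- M -> E -> V
  P2: S <- U -> C <- M -> V
  P3: S <- U -> C <- E <- M -> V
  P4: S <- U -> C <- E -> V
  P5: S <- U -> C -> V
That exhausts the simple backdoor paths. Count: 5.

5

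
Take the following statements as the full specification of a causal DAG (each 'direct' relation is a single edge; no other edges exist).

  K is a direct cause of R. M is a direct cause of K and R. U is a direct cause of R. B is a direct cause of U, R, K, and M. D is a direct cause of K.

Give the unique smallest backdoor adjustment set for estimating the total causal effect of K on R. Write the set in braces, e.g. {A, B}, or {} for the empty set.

{B, M}

Variables eligible for adjustment (non-descendants of K, excluding K and R): {B, D, M, U}.
Backdoor paths from K to R:
  P1: K <- B -> U -> R
  P2: K <- B -> M -> R
  P3: K <- B -> R
  P4: K <- M <- B -> U -> R
  P5: K <- M <- B -> R
  P6: K <- M -> R
The empty set is not sufficient: P1 (K <- B -> U -> R) has no collider blocking it and no conditioned non-collider, so it is open.
Try {B, M}:
  P1: blocked at fork node B ∈ conditioning set.
  P2: blocked at fork node B ∈ conditioning set.
  P3: blocked at fork node B ∈ conditioning set.
  P4: blocked at chain node M ∈ conditioning set.
  P5: blocked at chain node M ∈ conditioning set.
  P6: blocked at fork node M ∈ conditioning set.
{B, M} contains no descendant of K and blocks every backdoor path.
Every element of {B, M} is needed (dropping B leaves P1 open; dropping M leaves P6 open), so no proper subset is valid.
Among all size-2 subsets of the eligible variables, only {B, M} blocks every backdoor path, so it is the unique smallest valid adjustment set.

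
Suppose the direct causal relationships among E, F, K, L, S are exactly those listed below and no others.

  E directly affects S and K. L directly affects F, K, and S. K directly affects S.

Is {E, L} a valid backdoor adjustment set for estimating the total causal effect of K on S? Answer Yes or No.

Yes

Backdoor paths from K to S (paths whose first edge points into K):
  P1: K <- L -> S
  P2: K <- E -> S
Condition 1 (no descendant of K in the set): holds — descendants of K are {S}; none are in {E, L}.
Condition 2 (every backdoor path blocked by {E, L}):
  P1: blocked at fork node L ∈ conditioning set.
  P2: blocked at fork node E ∈ conditioning set.
{E, L} satisfies the backdoor criterion.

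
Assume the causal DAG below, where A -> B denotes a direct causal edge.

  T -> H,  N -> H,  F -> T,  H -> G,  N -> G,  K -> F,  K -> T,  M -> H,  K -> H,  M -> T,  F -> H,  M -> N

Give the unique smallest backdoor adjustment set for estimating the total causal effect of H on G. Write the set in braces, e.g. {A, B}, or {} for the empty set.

{N}

Variables eligible for adjustment (non-descendants of H, excluding H and G): {F, K, M, N, T}.
Backdoor paths from H to G:
  P1: H <- M -> N -> G
  P2: H <- N -> G
  P3: H <- K -> F -> T <- M -> N -> G
  P4: H <- K -> T <- M -> N -> G
  P5: H <- F <- K -> T <- M -> N -> G
  P6: H <- F -> T <- M -> N -> G
  P7: H <- T <- M -> N -> G
The empty set is not sufficient: P1 (H <- M -> N -> G) has no collider blocking it and no conditioned non-collider, so it is open.
Try {N}:
  P1: blocked at chain node N ∈ conditioning set.
  P2: blocked at fork node N ∈ conditioning set.
  P3: blocked at collider T (neither it nor any descendant is in the conditioning set).
  P4: blocked at collider T (neither it nor any descendant is in the conditioning set).
  P5: blocked at collider T (neither it nor any descendant is in the conditioning set).
  P6: blocked at collider T (neither it nor any descendant is in the conditioning set).
  P7: blocked at chain node N ∈ conditioning set.
{N} contains no descendant of H and blocks every backdoor path.
No other singleton works — e.g. {M} leaves P2 open — so {N} is the unique smallest valid adjustment set.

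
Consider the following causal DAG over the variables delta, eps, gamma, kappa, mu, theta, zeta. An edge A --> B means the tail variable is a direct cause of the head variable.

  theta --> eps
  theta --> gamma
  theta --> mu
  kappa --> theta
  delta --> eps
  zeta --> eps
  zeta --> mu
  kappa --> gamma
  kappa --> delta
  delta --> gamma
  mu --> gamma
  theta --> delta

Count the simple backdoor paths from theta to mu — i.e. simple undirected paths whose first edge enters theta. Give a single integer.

4

A backdoor path from theta to mu is any simple undirected path whose first edge points into theta (i.e. leaves theta via a parent).
Parents of theta: {kappa}.
Enumerating:
  P1: theta <- kappa -> delta -> eps <- zeta -> mu
  P2: theta <- kappa -> delta -> gamma <- mu
  P3: theta <- kappa -> gamma <- mu
  P4: theta <- kappa -> gamma <- delta -> eps <- zeta -> mu
That exhausts the simple backdoor paths. Count: 4.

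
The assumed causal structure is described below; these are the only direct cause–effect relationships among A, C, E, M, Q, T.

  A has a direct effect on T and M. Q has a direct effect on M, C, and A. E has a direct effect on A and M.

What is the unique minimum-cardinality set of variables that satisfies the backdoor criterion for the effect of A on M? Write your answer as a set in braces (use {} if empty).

{E, Q}

Variables eligible for adjustment (non-descendants of A, excluding A and M): {C, E, Q}.
Backdoor paths from A to M:
  P1: A <- E -> M
  P2: A <- Q -> M
The empty set is not sufficient: P1 (A <- E -> M) has no collider blocking it and no conditioned non-collider, so it is open.
Try {E, Q}:
  P1: blocked at fork node E ∈ conditioning set.
  P2: blocked at fork node Q ∈ conditioning set.
{E, Q} contains no descendant of A and blocks every backdoor path.
Every element of {E, Q} is needed (dropping E leaves P1 open; dropping Q leaves P2 open), so no proper subset is valid.
Among all size-2 subsets of the eligible variables, only {E, Q} blocks every backdoor path, so it is the unique smallest valid adjustment set.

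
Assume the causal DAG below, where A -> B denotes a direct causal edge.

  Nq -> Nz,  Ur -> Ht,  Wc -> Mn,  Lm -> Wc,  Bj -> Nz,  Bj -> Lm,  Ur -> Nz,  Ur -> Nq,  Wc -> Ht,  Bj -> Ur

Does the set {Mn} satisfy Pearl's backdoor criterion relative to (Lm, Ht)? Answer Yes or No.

No

Backdoor paths from Lm to Ht (paths whose first edge points into Lm):
  P1: Lm <- Bj -> Ur -> Ht
  P2: Lm <- Bj -> Nz <- Ur -> Ht
  P3: Lm <- Bj -> Nz <- Nq <- Ur -> Ht
Condition 1 (no descendant of Lm in the set): FAILS — Mn is a descendant of Lm.
Condition 2 (every backdoor path blocked by {Mn}):
  P1: open — no interior node is in the conditioning set.
  P2: blocked at collider Nz (neither it nor any descendant is in the conditioning set).
  P3: blocked at collider Nz (neither it nor any descendant is in the conditioning set).
{Mn} does not satisfy the backdoor criterion.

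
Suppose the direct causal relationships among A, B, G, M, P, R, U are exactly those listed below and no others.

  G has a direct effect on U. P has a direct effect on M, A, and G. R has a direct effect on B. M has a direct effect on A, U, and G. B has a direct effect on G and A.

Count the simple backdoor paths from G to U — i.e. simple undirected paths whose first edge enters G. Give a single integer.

A backdoor path from G to U is any simple undirected path whose first edge points into G (i.e. leaves G via a parent).
Parents of G: {B, M, P}.
Enumerating:
  P1: G <- P -> M -> U
  P2: G <- P -> A <- M -> U
  P3: G <- M -> U
  P4: G <- B -> A <- P -> M -> U
  P5: G <- B -> A <- M -> U
That exhausts the simple backdoor paths. Count: 5.

5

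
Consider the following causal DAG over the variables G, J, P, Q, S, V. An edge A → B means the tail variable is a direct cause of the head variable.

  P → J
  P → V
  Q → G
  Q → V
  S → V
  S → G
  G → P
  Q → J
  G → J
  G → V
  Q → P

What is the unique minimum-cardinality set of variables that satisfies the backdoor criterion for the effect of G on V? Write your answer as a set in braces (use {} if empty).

Variables eligible for adjustment (non-descendants of G, excluding G and V): {Q, S}.
Backdoor paths from G to V:
  P1: G <- S -> V
  P2: G <- Q -> P -> V
  P3: G <- Q -> V
  P4: G <- Q -> J <- P -> V
The empty set is not sufficient: P1 (G <- S -> V) has no collider blocking it and no conditioned non-collider, so it is open.
Try {Q, S}:
  P1: blocked at fork node S ∈ conditioning set.
  P2: blocked at fork node Q ∈ conditioning set.
  P3: blocked at fork node Q ∈ conditioning set.
  P4: blocked at fork node Q ∈ conditioning set.
{Q, S} contains no descendant of G and blocks every backdoor path.
Every element of {Q, S} is needed (dropping Q leaves P2 open; dropping S leaves P1 open), so no proper subset is valid.
Among all size-2 subsets of the eligible variables, only {Q, S} blocks every backdoor path, so it is the unique smallest valid adjustment set.

{Q, S}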